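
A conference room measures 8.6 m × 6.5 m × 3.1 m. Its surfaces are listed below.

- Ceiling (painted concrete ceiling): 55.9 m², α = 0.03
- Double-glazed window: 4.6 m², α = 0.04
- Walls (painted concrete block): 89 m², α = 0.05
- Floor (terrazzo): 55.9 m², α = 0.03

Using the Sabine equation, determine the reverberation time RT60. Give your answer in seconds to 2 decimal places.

3.49 sec

Equivalent absorption area: A = 55.9*0.03 + 4.6*0.04 + 89*0.05 + 55.9*0.03 = 7.988 m².
Room volume: 173.29 m³.
Sabine: RT60 = 0.161 × 173.29 / 7.988 = 3.49 s.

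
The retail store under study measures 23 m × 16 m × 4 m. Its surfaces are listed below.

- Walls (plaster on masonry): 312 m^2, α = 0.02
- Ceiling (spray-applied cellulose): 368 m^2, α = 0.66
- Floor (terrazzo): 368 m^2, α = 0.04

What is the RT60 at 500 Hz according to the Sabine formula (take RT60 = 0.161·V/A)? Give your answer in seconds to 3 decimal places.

0.898 seconds

Equivalent absorption area: A = 312·0.02 + 368·0.66 + 368·0.04 = 263.840 m^2.
V = 23·16·4 = 1472 m³.
RT60 = 0.161 · V / A = 0.161 × 1472 / 263.840 = 0.898 s.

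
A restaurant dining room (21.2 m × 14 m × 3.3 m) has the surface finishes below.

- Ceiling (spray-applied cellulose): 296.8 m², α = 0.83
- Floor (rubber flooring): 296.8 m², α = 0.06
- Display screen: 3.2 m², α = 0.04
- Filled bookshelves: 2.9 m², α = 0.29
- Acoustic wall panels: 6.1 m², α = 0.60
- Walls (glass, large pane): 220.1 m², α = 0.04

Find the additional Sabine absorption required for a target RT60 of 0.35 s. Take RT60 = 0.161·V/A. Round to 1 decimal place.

Equivalent absorption area: A₁ = 296.8×0.83 + 296.8×0.06 + 3.2×0.04 + 2.9×0.29 + 6.1×0.60 + 220.1×0.04 = 277.585 m².
For T = 0.35 s, need A₂ = 0.161·V/T = 0.161·979.44/0.35 = 450.542 sabins.
Additional absorption ΔA = 450.542 − 277.585 = 173.0 sabins.

173.0 sabins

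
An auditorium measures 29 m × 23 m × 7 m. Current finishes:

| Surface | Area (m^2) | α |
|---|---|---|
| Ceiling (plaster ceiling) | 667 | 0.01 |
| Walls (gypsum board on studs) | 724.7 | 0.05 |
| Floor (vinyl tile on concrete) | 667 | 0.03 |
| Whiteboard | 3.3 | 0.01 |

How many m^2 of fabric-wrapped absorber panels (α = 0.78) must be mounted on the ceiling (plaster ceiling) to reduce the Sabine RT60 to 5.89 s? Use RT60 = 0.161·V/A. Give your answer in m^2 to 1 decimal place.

84.0

A₁ = Σ Sᵢαᵢ = 667·0.01 + 724.7·0.05 + 667·0.03 + 3.3·0.01 = 62.948 sabins.
V = 4669 m³. Target absorption A₂ = 0.161 × 4669 / 5.89 = 127.625 sabins.
Absorption to add: 127.625 − 62.948 = 64.677 sabins.
Net gain per m^2: Δα = 0.78 − 0.01 = 0.77.
Area = ΔA/Δα = 64.677/0.77 = 84.0 m^2.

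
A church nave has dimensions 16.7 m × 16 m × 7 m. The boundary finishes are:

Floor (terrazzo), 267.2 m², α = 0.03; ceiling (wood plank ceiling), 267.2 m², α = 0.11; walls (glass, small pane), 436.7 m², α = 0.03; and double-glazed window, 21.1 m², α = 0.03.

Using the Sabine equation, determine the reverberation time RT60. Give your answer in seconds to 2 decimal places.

Summing Sᵢαᵢ: 8.016 + 29.392 + 13.101 + 0.633 → A = 51.142 sabins.
Volume V = 16.7 × 16 × 7 = 1870.4 m³.
T = 0.161 V/A = 0.161·1870.4/51.142 = 5.89 s.

5.89 s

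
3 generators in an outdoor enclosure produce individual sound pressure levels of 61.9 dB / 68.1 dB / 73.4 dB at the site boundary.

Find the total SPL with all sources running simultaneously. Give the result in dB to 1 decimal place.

74.8 dB

Σ 10^(Lᵢ/10) = 2.988e+07.
Back to dB: 10·log₁₀ Σ = 74.8 dB.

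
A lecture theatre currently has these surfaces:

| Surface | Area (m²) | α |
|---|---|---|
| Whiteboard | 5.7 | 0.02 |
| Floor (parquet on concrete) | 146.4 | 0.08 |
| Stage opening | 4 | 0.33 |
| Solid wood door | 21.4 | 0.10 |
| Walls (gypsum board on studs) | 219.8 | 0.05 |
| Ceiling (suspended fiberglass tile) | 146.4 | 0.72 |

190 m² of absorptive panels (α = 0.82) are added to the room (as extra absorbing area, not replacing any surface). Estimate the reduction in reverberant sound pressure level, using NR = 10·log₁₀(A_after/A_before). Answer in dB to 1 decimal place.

3.4 dB

Total absorption A_before = 5.7*0.02 + 146.4*0.08 + 4*0.33 + 21.4*0.10 + 219.8*0.05 + 146.4*0.72
  = 0.114 + 11.712 + 1.320 + 2.140 + 10.990 + 105.408 = 131.684 m² sabins.
Treatment contributes 190·0.82 = 155.800 sabins.
A_after = 131.684 + 155.800 = 287.484 sabins.
NR = 10·log₁₀(287.484/131.684) = 3.4 dB.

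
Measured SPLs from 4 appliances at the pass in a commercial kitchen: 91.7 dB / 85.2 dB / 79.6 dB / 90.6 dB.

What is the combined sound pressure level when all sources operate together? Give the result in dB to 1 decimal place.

Converting to relative power and adding: 10^(91.7/10) + 10^(85.2/10) + 10^(79.6/10) + 10^(90.6/10) = 3.05e+09.
L_total = 10·log₁₀(3.05e+09) = 94.8 dB.

94.8 dB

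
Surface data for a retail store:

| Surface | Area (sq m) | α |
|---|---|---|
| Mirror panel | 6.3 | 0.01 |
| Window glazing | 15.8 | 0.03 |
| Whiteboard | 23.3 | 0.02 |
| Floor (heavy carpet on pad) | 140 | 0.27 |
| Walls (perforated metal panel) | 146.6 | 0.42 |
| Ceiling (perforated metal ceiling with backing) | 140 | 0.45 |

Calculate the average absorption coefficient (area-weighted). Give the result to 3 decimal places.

Total surface area S = 472.0 sq m.
Σ(Sᵢαᵢ) = 6.3*0.01 + 15.8*0.03 + 23.3*0.02 + 140*0.27 + 146.6*0.42 + 140*0.45 = 163.375.
ᾱ = 163.375 / 472.0 = 0.346.

0.346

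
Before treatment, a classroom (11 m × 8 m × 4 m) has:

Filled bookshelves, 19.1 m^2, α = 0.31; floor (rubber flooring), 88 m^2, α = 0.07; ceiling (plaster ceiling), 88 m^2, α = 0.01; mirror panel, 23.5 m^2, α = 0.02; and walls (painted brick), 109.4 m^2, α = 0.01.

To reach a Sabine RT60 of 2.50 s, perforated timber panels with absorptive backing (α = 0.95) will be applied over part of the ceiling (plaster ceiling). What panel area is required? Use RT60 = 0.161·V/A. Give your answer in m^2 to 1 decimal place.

Equivalent absorption area: A₁ = 19.1·0.31 + 88·0.07 + 88·0.01 + 23.5·0.02 + 109.4·0.01 = 14.525 m^2.
Required A₂ = 0.161·352/2.50 = 22.669 sabins.
Absorption to add: 22.669 − 14.525 = 8.144 sabins.
Each m^2 of panel replacing the ceiling (plaster ceiling) adds (0.95 − 0.01) = 0.94 sabins.
Area = ΔA/Δα = 8.144/0.94 = 8.7 m^2.

8.7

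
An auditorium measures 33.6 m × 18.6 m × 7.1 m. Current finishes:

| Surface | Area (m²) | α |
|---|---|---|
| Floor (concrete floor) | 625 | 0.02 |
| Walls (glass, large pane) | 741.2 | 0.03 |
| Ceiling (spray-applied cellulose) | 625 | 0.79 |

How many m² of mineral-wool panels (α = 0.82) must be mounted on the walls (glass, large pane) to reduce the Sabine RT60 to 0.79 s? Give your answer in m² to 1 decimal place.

475.7

A₁ = Σ Sᵢαᵢ = 625*0.02 + 741.2*0.03 + 625*0.79 = 528.486 sabins.
Required A₂ = 0.161·4437.216/0.79 = 904.293 sabins.
Absorption to add: 904.293 − 528.486 = 375.807 sabins.
Each m² of panel replacing the walls (glass, large pane) adds (0.82 − 0.03) = 0.79 sabins.
Area = ΔA/Δα = 375.807/0.79 = 475.7 m².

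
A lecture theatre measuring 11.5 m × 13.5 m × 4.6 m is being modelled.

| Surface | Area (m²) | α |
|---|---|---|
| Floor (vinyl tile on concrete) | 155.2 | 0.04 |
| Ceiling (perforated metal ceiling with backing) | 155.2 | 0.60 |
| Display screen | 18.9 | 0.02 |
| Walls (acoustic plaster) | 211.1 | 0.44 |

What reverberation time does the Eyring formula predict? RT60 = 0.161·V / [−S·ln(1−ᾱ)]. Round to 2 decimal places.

S = Σ Sᵢ = 540.4 m².
Σ(Sᵢαᵢ) = 155.2×0.04 + 155.2×0.60 + 18.9×0.02 + 211.1×0.44 = 192.590.
Mean coefficient ᾱ = A/S = 0.3564.
−S·ln(1−ᾱ) = −540.4 × ln(1 − 0.3564) = 238.142.
V = 11.5 × 13.5 × 4.6 = 714.15 m³.
T = 0.161·V/[−S·ln(1−ᾱ)] = 0.161·714.15/238.142 = 0.48 s.

0.48 s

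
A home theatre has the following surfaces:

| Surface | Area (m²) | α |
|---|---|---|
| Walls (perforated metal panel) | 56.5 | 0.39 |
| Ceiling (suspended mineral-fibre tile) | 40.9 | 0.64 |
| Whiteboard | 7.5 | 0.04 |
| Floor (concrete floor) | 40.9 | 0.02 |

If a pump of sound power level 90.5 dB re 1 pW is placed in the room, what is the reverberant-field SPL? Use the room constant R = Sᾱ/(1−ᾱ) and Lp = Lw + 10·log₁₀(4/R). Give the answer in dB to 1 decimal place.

77.8 dB

Σ(Sᵢαᵢ) = 56.5·0.39 + 40.9·0.64 + 7.5·0.04 + 40.9·0.02 = 49.329; total area S = 145.8 m².
ᾱ = 0.3383, so room constant R = A/(1−ᾱ) = 74.549 m².
Lp = 90.5 + 10·log₁₀(4/74.549) = 90.5 + (-12.70) = 77.8 dB.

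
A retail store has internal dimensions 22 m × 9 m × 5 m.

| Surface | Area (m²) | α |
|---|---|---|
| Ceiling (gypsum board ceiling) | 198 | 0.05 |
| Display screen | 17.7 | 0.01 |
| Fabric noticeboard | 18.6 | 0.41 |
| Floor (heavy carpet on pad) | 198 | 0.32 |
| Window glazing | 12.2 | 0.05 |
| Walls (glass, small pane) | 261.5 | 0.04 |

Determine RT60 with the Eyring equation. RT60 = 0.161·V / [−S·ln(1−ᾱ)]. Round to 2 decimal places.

1.61 s

Total surface area S = 198 + 17.7 + 18.6 + 198 + 12.2 + 261.5 = 706.0 m².
Absorption A = 198·0.05 + 17.7·0.01 + 18.6·0.41 + 198·0.32 + 12.2·0.05 + 261.5·0.04 = 92.133 sabins.
Mean coefficient ᾱ = A/S = 0.1305.
−S·ln(1−ᾱ) = −706.0 × ln(1 − 0.1305) = 98.725.
V = 22 × 9 × 5 = 990 m³.
RT60 = 0.161 × 990 / 98.725 = 1.61 s.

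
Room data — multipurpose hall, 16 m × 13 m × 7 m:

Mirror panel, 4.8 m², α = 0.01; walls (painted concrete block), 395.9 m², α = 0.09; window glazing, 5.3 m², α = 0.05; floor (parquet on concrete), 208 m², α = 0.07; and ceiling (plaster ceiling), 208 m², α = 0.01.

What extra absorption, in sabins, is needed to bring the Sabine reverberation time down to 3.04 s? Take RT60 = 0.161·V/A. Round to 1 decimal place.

24.5 sabins

Total absorption A₁ = 4.8·0.01 + 395.9·0.09 + 5.3·0.05 + 208·0.07 + 208·0.01
  = 0.048 + 35.631 + 0.265 + 14.560 + 2.080 = 52.584 m² sabins.
V = 1456 m³. Required absorption A₂ = 0.161 × 1456 / 3.04 = 77.111 sabins.
ΔA = A₂ − A₁ = 77.111 − 52.584 = 24.5 sabins.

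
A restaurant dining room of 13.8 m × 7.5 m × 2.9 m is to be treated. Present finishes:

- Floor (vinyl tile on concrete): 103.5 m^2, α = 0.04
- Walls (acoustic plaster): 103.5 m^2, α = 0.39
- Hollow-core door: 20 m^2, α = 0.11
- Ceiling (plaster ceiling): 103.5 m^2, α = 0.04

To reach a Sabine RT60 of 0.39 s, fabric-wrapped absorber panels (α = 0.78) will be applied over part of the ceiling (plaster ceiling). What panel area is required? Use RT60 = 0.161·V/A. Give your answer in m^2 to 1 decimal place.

98.7

Summing Sᵢαᵢ: 4.140 + 40.365 + 2.200 + 4.140 → A₁ = 50.845 sabins.
Required A₂ = 0.161·300.15/0.39 = 123.908 sabins.
Absorption to add: 123.908 − 50.845 = 73.063 sabins.
Net gain per m^2: Δα = 0.78 − 0.04 = 0.74.
Area = ΔA/Δα = 73.063/0.74 = 98.7 m^2.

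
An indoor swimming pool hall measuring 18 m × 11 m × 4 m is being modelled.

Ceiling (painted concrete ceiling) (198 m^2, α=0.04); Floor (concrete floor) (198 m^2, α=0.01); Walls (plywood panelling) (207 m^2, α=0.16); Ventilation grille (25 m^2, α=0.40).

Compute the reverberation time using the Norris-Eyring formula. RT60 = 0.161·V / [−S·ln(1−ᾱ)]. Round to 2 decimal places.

2.30 s

S = Σ Sᵢ = 628.0 m^2.
Σ(Sᵢαᵢ) = 198·0.04 + 198·0.01 + 207·0.16 + 25·0.40 = 53.020.
ᾱ = 53.020 / 628.0 = 0.0844.
Eyring denominator: −S ln(1−ᾱ) = 55.374.
V = 18 × 11 × 4 = 792 m³.
RT60 = 0.161 × 792 / 55.374 = 2.30 s.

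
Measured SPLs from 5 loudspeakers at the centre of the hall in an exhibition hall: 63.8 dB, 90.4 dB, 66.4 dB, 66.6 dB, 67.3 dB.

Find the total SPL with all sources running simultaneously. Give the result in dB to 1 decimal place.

Σ 10^(Lᵢ/10) = 1.113e+09.
Combined level = 10 log₁₀(1.113e+09) = 90.5 dB.

90.5 dB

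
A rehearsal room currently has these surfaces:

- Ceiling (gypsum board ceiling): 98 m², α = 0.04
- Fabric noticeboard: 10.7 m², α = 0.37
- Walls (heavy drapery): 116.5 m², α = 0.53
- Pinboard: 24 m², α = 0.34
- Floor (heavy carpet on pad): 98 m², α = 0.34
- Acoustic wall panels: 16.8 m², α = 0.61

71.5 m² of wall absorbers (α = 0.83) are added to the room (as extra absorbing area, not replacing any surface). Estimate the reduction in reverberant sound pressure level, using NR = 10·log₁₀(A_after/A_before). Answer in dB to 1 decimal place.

Total absorption A_before = 98·0.04 + 10.7·0.37 + 116.5·0.53 + 24·0.34 + 98·0.34 + 16.8·0.61
  = 3.920 + 3.959 + 61.745 + 8.160 + 33.320 + 10.248 = 121.352 m² sabins.
Treatment contributes 71.5·0.83 = 59.345 sabins.
A_after = 121.352 + 59.345 = 180.697 sabins.
Reduction = 10 log₁₀(A_after/A_before) = 10 log₁₀(1.4890) = 1.7 dB.

1.7 dB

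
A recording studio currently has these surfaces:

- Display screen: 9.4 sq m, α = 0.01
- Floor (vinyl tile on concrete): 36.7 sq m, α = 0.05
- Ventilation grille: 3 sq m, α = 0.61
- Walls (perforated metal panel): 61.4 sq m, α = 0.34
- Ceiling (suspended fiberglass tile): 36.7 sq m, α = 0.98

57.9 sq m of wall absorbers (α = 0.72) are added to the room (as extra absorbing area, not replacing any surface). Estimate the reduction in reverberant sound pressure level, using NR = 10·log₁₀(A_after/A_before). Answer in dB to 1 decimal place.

2.3 dB

Equivalent absorption area: A_before = 9.4×0.01 + 36.7×0.05 + 3×0.61 + 61.4×0.34 + 36.7×0.98 = 60.601 sq m.
Treatment contributes 57.9·0.72 = 41.688 sabins.
New total A_after = 102.289 sabins.
Reduction = 10 log₁₀(A_after/A_before) = 10 log₁₀(1.6879) = 2.3 dB.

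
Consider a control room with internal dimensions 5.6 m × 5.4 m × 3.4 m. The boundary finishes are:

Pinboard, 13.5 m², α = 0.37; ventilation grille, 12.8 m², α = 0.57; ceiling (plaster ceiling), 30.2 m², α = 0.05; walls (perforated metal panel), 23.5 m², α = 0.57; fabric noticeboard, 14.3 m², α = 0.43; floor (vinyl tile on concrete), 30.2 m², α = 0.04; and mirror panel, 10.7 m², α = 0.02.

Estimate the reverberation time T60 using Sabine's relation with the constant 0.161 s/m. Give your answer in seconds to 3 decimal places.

0.476 s

Total absorption A = 13.5·0.37 + 12.8·0.57 + 30.2·0.05 + 23.5·0.57 + 14.3·0.43 + 30.2·0.04 + 10.7·0.02
  = 4.995 + 7.296 + 1.510 + 13.395 + 6.149 + 1.208 + 0.214 = 34.767 m² sabins.
V = 5.6·5.4·3.4 = 102.816 m³.
RT60 = 0.161 · V / A = 0.161 × 102.816 / 34.767 = 0.476 s.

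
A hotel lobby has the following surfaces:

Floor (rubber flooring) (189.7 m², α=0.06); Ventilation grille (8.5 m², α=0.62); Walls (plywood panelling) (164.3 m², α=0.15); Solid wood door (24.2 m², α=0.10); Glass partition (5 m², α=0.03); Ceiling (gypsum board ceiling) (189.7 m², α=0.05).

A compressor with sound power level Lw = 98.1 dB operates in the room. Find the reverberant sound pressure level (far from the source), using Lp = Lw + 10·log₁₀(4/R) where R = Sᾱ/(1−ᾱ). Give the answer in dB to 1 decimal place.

86.4 dB

Σ(Sᵢαᵢ) = 189.7×0.06 + 8.5×0.62 + 164.3×0.15 + 24.2×0.10 + 5×0.03 + 189.7×0.05 = 53.352; total area S = 581.4 m².
ᾱ = 0.0918, so room constant R = A/(1−ᾱ) = 58.745 m².
Lp = 98.1 + 10·log₁₀(4/58.745) = 98.1 + (-11.67) = 86.4 dB.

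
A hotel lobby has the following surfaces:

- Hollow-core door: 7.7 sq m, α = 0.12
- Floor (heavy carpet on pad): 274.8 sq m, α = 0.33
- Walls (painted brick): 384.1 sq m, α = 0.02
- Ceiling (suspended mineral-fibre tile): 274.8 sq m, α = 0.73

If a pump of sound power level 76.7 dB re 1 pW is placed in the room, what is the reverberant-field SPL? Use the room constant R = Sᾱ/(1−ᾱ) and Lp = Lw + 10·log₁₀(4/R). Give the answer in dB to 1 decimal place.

A = 299.894 sabins; S = 941.4 sq m.
ᾱ = 0.3186, so room constant R = A/(1−ᾱ) = 440.114 sq m.
Lp = 76.7 + 10·log₁₀(4/440.114) = 76.7 + (-20.42) = 56.3 dB.

56.3 dB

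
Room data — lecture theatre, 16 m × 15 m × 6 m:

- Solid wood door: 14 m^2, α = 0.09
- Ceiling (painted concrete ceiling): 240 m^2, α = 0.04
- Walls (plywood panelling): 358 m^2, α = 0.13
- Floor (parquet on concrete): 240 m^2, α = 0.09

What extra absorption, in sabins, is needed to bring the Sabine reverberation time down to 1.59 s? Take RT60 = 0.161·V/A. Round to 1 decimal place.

66.8 sabins

Summing Sᵢαᵢ: 1.260 + 9.600 + 46.540 + 21.600 → A₁ = 79.000 sabins.
For T = 1.59 s, need A₂ = 0.161·V/T = 0.161·1440/1.59 = 145.811 sabins.
Additional absorption ΔA = 145.811 − 79.000 = 66.8 sabins.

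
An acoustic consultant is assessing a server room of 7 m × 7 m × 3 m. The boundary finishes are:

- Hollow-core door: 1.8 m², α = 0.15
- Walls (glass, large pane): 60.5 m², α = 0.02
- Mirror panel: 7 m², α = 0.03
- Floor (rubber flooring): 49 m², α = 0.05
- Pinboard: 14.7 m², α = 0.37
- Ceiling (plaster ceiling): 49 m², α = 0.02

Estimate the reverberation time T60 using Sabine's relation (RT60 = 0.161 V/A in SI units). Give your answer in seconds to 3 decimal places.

Equivalent absorption area: A = 1.8×0.15 + 60.5×0.02 + 7×0.03 + 49×0.05 + 14.7×0.37 + 49×0.02 = 10.559 m².
Room volume: 147 m³.
RT60 = 0.161 · V / A = 0.161 × 147 / 10.559 = 2.241 s.

2.241 sec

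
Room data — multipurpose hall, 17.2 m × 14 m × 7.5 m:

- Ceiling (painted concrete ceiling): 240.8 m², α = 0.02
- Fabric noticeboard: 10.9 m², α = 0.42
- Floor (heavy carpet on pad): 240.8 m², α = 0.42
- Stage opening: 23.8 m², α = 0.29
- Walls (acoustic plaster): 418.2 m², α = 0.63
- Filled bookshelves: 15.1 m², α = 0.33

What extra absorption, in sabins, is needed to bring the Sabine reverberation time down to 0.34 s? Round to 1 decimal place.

469.3 sabins

Summing Sᵢαᵢ: 4.816 + 4.578 + 101.136 + 6.902 + 263.466 + 4.983 → A₁ = 385.881 sabins.
For T = 0.34 s, need A₂ = 0.161·V/T = 0.161·1806/0.34 = 855.194 sabins.
Additional absorption ΔA = 855.194 − 385.881 = 469.3 sabins.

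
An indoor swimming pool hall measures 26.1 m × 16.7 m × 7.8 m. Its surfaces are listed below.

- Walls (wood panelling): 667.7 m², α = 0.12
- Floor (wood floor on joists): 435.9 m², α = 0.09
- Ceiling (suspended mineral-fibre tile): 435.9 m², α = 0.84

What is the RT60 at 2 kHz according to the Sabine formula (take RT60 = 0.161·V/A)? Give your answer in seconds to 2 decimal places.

1.13 seconds

Equivalent absorption area: A = 667.7·0.12 + 435.9·0.09 + 435.9·0.84 = 485.511 m².
Volume V = 26.1 × 16.7 × 7.8 = 3399.786 m³.
Sabine: RT60 = 0.161 × 3399.786 / 485.511 = 1.13 s.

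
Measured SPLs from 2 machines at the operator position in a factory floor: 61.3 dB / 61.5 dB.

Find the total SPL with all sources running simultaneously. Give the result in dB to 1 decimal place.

Σ 10^(Lᵢ/10) = 2.762e+06.
Combined level = 10 log₁₀(2.762e+06) = 64.4 dB.

64.4 dB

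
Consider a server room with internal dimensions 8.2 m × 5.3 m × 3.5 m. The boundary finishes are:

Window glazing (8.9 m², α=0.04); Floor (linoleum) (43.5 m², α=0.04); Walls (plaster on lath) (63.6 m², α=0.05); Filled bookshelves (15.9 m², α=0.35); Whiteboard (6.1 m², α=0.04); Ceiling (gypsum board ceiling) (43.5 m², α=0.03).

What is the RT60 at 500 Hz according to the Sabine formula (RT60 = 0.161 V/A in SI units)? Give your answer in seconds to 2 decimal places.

1.98 s

Total absorption A = 8.9×0.04 + 43.5×0.04 + 63.6×0.05 + 15.9×0.35 + 6.1×0.04 + 43.5×0.03
  = 0.356 + 1.740 + 3.180 + 5.565 + 0.244 + 1.305 = 12.390 m² sabins.
Room volume: 152.11 m³.
Sabine: RT60 = 0.161 × 152.11 / 12.390 = 1.98 s.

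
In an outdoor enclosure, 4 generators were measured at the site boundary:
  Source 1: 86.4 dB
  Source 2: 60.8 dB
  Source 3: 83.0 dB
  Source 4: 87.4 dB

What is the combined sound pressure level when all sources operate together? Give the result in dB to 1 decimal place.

90.7 dB

Σ 10^(Lᵢ/10) = 1.187e+09.
Back to dB: 10·log₁₀ Σ = 90.7 dB.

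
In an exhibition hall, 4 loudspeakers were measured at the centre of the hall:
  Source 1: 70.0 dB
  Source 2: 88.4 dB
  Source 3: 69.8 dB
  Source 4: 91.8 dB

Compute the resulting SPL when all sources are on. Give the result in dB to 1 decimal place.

93.5 dB

Σ 10^(Lᵢ/10) = 2.225e+09.
L_total = 10·log₁₀(2.225e+09) = 93.5 dB.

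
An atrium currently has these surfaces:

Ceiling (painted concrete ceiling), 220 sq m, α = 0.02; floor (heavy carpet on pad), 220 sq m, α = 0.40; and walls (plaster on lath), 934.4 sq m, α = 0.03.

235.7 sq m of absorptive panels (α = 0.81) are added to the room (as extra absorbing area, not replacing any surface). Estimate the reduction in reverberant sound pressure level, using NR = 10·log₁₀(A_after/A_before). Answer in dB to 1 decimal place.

Total absorption A_before = 220×0.02 + 220×0.40 + 934.4×0.03
  = 4.400 + 88.000 + 28.032 = 120.432 sq m sabins.
Added absorption = 235.7 × 0.81 = 190.917 sabins.
A_after = 120.432 + 190.917 = 311.349 sabins.
NR = 10·log₁₀(311.349/120.432) = 4.1 dB.

4.1 dB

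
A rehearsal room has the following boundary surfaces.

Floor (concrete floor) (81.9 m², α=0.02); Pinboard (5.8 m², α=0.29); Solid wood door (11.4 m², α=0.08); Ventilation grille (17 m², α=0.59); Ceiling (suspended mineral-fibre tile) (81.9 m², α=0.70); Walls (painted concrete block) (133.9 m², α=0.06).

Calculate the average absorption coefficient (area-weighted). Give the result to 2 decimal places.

S = Σ Sᵢ = 81.9 + 5.8 + 11.4 + 17 + 81.9 + 133.9 = 331.9 m².
A = 81.9×0.02 + 5.8×0.29 + 11.4×0.08 + 17×0.59 + 81.9×0.70 + 133.9×0.06 = 79.626 sabins.
ᾱ = A/S = 0.24.

0.24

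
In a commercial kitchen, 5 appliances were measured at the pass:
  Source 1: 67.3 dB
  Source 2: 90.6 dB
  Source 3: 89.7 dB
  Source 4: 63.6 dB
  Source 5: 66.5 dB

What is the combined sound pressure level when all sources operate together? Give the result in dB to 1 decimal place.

Converting to relative power and adding: 10^(67.3/10) + 10^(90.6/10) + 10^(89.7/10) + 10^(63.6/10) + 10^(66.5/10) = 2.094e+09.
Combined level = 10 log₁₀(2.094e+09) = 93.2 dB.

93.2 dB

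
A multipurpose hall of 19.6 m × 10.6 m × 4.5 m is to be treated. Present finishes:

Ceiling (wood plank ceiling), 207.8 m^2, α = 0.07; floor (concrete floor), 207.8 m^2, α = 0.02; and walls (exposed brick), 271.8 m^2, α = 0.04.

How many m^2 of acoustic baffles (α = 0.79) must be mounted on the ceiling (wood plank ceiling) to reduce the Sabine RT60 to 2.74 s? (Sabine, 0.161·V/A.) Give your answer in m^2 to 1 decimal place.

Equivalent absorption area: A₁ = 207.8*0.07 + 207.8*0.02 + 271.8*0.04 = 29.574 m^2.
Required A₂ = 0.161·934.92/2.74 = 54.935 sabins.
ΔA needed = 54.935 − 29.574 = 25.361 sabins.
Each m^2 of panel replacing the ceiling (wood plank ceiling) adds (0.79 − 0.07) = 0.72 sabins.
Area = ΔA/Δα = 25.361/0.72 = 35.2 m^2.

35.2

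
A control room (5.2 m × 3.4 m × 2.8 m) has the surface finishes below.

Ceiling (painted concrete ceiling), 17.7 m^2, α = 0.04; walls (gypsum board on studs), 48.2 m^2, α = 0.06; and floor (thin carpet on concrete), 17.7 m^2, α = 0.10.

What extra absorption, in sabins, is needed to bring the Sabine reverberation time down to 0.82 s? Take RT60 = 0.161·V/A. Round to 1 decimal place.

4.3 sabins

Equivalent absorption area: A₁ = 17.7×0.04 + 48.2×0.06 + 17.7×0.10 = 5.370 m^2.
For T = 0.82 s, need A₂ = 0.161·V/T = 0.161·49.504/0.82 = 9.720 sabins.
Shortfall: 9.720 − 5.370 = 4.3 sabins.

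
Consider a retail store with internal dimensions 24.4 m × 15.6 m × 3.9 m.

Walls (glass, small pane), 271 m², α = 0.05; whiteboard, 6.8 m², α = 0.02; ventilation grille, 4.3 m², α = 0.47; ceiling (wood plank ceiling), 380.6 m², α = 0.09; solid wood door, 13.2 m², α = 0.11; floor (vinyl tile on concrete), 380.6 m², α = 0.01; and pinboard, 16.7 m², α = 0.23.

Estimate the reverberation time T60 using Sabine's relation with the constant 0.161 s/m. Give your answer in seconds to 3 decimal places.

A = Σ Sᵢαᵢ = 271×0.05 + 6.8×0.02 + 4.3×0.47 + 380.6×0.09 + 13.2×0.11 + 380.6×0.01 + 16.7×0.23 = 59.060 sabins.
Volume V = 24.4 × 15.6 × 3.9 = 1484.496 m³.
Sabine: RT60 = 0.161 × 1484.496 / 59.060 = 4.047 s.

4.047 s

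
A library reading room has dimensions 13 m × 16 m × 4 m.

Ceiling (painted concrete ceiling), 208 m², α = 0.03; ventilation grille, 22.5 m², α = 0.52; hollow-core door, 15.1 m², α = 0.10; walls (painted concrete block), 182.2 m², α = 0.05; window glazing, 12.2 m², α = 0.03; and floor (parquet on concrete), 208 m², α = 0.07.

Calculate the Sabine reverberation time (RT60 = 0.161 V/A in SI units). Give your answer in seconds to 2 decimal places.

3.08 s

Equivalent absorption area: A = 208*0.03 + 22.5*0.52 + 15.1*0.10 + 182.2*0.05 + 12.2*0.03 + 208*0.07 = 43.486 m².
Room volume: 832 m³.
RT60 = 0.161 · V / A = 0.161 × 832 / 43.486 = 3.08 s.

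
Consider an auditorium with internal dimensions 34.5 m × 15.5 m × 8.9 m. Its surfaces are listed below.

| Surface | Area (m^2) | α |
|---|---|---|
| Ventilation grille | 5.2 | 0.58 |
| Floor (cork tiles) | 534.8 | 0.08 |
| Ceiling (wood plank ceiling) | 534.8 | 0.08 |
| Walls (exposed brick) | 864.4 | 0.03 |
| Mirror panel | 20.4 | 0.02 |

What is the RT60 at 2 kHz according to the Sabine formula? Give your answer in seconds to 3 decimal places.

Equivalent absorption area: A = 5.2*0.58 + 534.8*0.08 + 534.8*0.08 + 864.4*0.03 + 20.4*0.02 = 114.924 m^2.
V = 34.5·15.5·8.9 = 4759.275 m³.
Sabine: RT60 = 0.161 × 4759.275 / 114.924 = 6.667 s.

6.667 s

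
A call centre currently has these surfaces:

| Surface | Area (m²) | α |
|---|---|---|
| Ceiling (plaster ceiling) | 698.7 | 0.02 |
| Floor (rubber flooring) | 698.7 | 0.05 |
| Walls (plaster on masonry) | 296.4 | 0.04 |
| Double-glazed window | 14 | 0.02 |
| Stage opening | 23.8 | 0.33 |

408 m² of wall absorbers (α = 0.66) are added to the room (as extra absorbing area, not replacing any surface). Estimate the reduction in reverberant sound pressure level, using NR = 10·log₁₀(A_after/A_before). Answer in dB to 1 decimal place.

6.9 dB

Equivalent absorption area: A_before = 698.7*0.02 + 698.7*0.05 + 296.4*0.04 + 14*0.02 + 23.8*0.33 = 68.899 m².
Treatment contributes 408·0.66 = 269.280 sabins.
New total A_after = 338.179 sabins.
NR = 10·log₁₀(338.179/68.899) = 6.9 dB.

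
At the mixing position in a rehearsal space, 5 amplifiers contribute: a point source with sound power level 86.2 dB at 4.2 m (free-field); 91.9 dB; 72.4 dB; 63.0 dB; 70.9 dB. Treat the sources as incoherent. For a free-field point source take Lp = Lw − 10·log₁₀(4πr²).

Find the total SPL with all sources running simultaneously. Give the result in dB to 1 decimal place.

Source at 4.2 m: Lp = 86.2 − 10·log₁₀(4π·4.2²) = 86.2 − 10·log₁₀(221.671) = 62.7 dB.
Converting to relative power and adding: 10^(62.7/10) + 10^(91.9/10) + 10^(72.4/10) + 10^(63.0/10) + 10^(70.9/10) = 1.582e+09.
Combined level = 10 log₁₀(1.582e+09) = 92.0 dB.

92.0 dB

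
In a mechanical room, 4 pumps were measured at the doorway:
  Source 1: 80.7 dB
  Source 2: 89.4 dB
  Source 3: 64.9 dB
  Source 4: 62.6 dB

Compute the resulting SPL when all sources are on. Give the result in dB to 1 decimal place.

90.0 dB

Sum in the linear (power) domain: Σ 10^(Lᵢ/10) = 10^(80.7/10) + 10^(89.4/10) + 10^(64.9/10) + 10^(62.6/10) = 9.934e+08.
Combined level = 10 log₁₀(9.934e+08) = 90.0 dB.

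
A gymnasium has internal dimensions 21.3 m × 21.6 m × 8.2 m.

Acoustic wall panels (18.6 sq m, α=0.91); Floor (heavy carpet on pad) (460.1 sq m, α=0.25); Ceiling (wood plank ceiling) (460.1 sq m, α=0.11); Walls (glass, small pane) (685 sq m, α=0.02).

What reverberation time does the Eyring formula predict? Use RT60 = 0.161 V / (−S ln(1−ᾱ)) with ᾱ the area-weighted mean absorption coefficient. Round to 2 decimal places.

S = Σ Sᵢ = 1623.8 sq m.
Absorption A = 18.6·0.91 + 460.1·0.25 + 460.1·0.11 + 685·0.02 = 196.262 sabins.
Mean coefficient ᾱ = A/S = 0.1209.
Eyring denominator: −S ln(1−ᾱ) = 209.237.
V = 21.3 × 21.6 × 8.2 = 3772.656 m³.
RT60 = 0.161 × 3772.656 / 209.237 = 2.90 s.

2.90 s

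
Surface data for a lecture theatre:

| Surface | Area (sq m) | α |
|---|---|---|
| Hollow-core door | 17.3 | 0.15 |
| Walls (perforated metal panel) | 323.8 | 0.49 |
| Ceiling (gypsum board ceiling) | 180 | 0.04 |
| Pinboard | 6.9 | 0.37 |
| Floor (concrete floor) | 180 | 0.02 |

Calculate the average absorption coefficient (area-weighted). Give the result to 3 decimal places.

0.247

S = Σ Sᵢ = 17.3 + 323.8 + 180 + 6.9 + 180 = 708.0 sq m.
A = 17.3×0.15 + 323.8×0.49 + 180×0.04 + 6.9×0.37 + 180×0.02 = 174.610 sabins.
ᾱ = A/S = 0.247.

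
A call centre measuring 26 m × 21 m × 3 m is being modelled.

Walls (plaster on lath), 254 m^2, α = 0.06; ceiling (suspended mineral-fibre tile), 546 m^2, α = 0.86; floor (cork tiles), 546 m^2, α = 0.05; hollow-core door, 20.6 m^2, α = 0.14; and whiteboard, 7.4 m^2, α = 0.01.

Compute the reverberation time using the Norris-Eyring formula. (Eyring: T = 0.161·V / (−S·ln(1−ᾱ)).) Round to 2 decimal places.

S = Σ Sᵢ = 1374.0 m^2.
Σ(Sᵢαᵢ) = 254×0.06 + 546×0.86 + 546×0.05 + 20.6×0.14 + 7.4×0.01 = 515.058.
Mean coefficient ᾱ = A/S = 0.3749.
Eyring denominator: −S ln(1−ᾱ) = 645.565.
V = 26 × 21 × 3 = 1638 m³.
T = 0.161·V/[−S·ln(1−ᾱ)] = 0.161·1638/645.565 = 0.41 s.

0.41 s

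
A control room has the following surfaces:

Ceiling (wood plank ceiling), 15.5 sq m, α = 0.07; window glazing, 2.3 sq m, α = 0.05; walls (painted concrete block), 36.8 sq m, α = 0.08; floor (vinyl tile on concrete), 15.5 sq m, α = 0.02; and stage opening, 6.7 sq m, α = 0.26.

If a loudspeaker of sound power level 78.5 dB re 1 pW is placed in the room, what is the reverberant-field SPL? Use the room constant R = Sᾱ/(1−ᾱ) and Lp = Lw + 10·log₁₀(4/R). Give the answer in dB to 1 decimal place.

Σ(Sᵢαᵢ) = 15.5·0.07 + 2.3·0.05 + 36.8·0.08 + 15.5·0.02 + 6.7·0.26 = 6.196; total area S = 76.8 sq m.
ᾱ = 0.0807, so room constant R = A/(1−ᾱ) = 6.740 sq m.
Lp = Lw + 10 log₁₀(4/R) = 78.5 -2.27 = 76.2 dB.

76.2 dB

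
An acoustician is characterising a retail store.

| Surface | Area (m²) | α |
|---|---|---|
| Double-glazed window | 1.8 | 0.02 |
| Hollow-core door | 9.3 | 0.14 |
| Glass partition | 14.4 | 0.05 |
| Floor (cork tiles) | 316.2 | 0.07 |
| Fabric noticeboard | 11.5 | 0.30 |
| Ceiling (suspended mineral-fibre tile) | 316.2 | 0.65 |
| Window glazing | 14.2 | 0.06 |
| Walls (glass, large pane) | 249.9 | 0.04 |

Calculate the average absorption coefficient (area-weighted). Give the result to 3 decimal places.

S = Σ Sᵢ = 1.8 + 9.3 + 14.4 + 316.2 + 11.5 + 316.2 + 14.2 + 249.9 = 933.5 m².
Σ(Sᵢαᵢ) = 1.8×0.02 + 9.3×0.14 + 14.4×0.05 + 316.2×0.07 + 11.5×0.30 + 316.2×0.65 + 14.2×0.06 + 249.9×0.04 = 244.020.
ᾱ = 244.020 / 933.5 = 0.261.

0.261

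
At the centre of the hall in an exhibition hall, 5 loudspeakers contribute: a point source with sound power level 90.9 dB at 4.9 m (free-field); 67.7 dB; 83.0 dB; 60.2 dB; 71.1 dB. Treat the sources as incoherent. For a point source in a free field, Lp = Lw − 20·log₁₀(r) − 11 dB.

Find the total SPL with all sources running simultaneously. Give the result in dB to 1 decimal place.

83.5 dB

Source at 4.9 m: Lp = 90.9 − 20·log₁₀(4.9) − 11 = 66.1 dB.
Converting to relative power and adding: 10^(66.1/10) + 10^(67.7/10) + 10^(83.0/10) + 10^(60.2/10) + 10^(71.1/10) = 2.234e+08.
Back to dB: 10·log₁₀ Σ = 83.5 dB.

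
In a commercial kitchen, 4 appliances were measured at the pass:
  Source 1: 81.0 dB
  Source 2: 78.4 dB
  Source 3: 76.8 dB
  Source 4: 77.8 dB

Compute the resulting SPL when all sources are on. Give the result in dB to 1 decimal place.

Σ 10^(Lᵢ/10) = 3.032e+08.
Back to dB: 10·log₁₀ Σ = 84.8 dB.

84.8 dB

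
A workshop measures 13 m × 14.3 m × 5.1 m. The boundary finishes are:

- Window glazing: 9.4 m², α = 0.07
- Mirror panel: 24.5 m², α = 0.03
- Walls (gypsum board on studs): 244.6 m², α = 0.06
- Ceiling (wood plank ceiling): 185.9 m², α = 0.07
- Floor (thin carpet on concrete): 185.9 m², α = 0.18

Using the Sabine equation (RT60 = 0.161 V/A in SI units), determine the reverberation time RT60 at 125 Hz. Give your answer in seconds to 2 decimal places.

2.44 seconds

Equivalent absorption area: A = 9.4·0.07 + 24.5·0.03 + 244.6·0.06 + 185.9·0.07 + 185.9·0.18 = 62.544 m².
Room volume: 948.09 m³.
T = 0.161 V/A = 0.161·948.09/62.544 = 2.44 s.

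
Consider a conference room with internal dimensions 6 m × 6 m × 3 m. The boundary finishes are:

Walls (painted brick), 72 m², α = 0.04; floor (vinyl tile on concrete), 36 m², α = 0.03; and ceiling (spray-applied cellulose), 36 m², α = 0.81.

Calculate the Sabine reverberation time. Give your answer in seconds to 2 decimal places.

0.53 sec

Summing Sᵢαᵢ: 2.880 + 1.080 + 29.160 → A = 33.120 sabins.
Room volume: 108 m³.
T = 0.161 V/A = 0.161·108/33.120 = 0.53 s.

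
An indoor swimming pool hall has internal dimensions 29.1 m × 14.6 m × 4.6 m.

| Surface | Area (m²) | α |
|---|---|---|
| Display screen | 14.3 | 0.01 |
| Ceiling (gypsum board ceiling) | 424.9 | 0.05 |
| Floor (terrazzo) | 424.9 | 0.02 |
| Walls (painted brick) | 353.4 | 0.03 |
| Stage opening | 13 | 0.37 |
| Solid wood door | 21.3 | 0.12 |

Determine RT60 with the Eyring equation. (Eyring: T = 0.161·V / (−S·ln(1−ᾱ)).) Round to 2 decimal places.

Total surface area S = 14.3 + 424.9 + 424.9 + 353.4 + 13 + 21.3 = 1251.8 m².
Absorption A = 14.3×0.01 + 424.9×0.05 + 424.9×0.02 + 353.4×0.03 + 13×0.37 + 21.3×0.12 = 47.854 sabins.
Mean coefficient ᾱ = A/S = 0.0382.
−S·ln(1−ᾱ) = −1251.8 × ln(1 − 0.0382) = 48.756.
V = 29.1 × 14.6 × 4.6 = 1954.356 m³.
RT60 = 0.161 × 1954.356 / 48.756 = 6.45 s.

6.45 seconds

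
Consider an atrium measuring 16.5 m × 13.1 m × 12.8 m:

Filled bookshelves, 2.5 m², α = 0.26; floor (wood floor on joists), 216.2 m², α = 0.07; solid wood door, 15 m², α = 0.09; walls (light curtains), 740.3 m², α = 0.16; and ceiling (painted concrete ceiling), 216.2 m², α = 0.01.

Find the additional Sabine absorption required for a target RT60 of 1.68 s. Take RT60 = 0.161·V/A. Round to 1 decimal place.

Total absorption A₁ = 2.5×0.26 + 216.2×0.07 + 15×0.09 + 740.3×0.16 + 216.2×0.01
  = 0.650 + 15.134 + 1.350 + 118.448 + 2.162 = 137.744 m² sabins.
Target A₂ = 0.161·2766.72/1.68 = 265.144 sabins (V = 2766.72 m³).
ΔA = A₂ − A₁ = 265.144 − 137.744 = 127.4 sabins.

127.4 sabins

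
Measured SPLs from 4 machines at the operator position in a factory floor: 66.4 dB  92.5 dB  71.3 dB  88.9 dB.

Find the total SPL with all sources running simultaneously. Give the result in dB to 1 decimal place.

94.1 dB

Σ 10^(Lᵢ/10) = 2.572e+09.
Back to dB: 10·log₁₀ Σ = 94.1 dB.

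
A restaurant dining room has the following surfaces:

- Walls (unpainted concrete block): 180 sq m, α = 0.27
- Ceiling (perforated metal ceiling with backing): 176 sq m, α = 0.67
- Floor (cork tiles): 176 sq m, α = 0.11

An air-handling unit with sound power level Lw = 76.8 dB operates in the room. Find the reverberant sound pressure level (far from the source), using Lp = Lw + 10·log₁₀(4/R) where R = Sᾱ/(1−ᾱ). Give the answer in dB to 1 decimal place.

58.3 dB

Σ(Sᵢαᵢ) = 180·0.27 + 176·0.67 + 176·0.11 = 185.880; total area S = 532.0 sq m.
ᾱ = 185.880/532.0 = 0.3494; R = Sᾱ/(1−ᾱ) = 185.880/(1−0.3494) = 285.706 sq m.
Lp = Lw + 10 log₁₀(4/R) = 76.8 -18.54 = 58.3 dB.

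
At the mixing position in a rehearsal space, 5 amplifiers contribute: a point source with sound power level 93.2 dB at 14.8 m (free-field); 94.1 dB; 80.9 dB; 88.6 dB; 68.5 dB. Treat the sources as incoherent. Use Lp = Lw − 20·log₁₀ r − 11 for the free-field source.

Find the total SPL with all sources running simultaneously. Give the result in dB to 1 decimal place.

95.3 dB

Source at 14.8 m: Lp = 93.2 − 20·log₁₀(14.8) − 11 = 58.8 dB.
Sum in the linear (power) domain: Σ 10^(Lᵢ/10) = 10^(58.8/10) + 10^(94.1/10) + 10^(80.9/10) + 10^(88.6/10) + 10^(68.5/10) = 3.426e+09.
Back to dB: 10·log₁₀ Σ = 95.3 dB.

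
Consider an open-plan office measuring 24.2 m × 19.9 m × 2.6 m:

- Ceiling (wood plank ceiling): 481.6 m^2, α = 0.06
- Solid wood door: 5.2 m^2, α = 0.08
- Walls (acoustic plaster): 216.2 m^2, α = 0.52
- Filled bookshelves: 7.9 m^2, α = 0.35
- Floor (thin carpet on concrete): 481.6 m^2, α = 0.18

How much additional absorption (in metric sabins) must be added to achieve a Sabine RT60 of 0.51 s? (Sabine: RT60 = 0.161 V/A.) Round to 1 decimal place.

Total absorption A₁ = 481.6·0.06 + 5.2·0.08 + 216.2·0.52 + 7.9·0.35 + 481.6·0.18
  = 28.896 + 0.416 + 112.424 + 2.765 + 86.688 = 231.189 m^2 sabins.
V = 1252.108 m³. Required absorption A₂ = 0.161 × 1252.108 / 0.51 = 395.273 sabins.
Shortfall: 395.273 − 231.189 = 164.1 sabins.

164.1 sabins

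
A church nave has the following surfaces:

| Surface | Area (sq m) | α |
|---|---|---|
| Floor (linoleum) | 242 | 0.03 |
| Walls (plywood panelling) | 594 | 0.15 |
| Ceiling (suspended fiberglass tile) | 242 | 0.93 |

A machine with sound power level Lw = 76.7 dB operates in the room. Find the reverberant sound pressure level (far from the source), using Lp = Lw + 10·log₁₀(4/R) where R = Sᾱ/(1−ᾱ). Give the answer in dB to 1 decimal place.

Σ(Sᵢαᵢ) = 242×0.03 + 594×0.15 + 242×0.93 = 321.420; total area S = 1078.0 sq m.
ᾱ = 0.2982, so room constant R = A/(1−ᾱ) = 457.994 sq m.
Lp = Lw + 10 log₁₀(4/R) = 76.7 -20.59 = 56.1 dB.

56.1 dB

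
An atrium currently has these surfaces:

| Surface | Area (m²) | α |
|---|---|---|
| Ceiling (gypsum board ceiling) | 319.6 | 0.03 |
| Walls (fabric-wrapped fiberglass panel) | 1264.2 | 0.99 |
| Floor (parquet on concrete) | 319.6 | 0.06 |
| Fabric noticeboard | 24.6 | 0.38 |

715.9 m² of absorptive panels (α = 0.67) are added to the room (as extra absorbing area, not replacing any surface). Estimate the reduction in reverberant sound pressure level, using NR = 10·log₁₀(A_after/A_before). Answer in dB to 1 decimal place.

1.4 dB

Equivalent absorption area: A_before = 319.6*0.03 + 1264.2*0.99 + 319.6*0.06 + 24.6*0.38 = 1289.670 m².
Added absorption = 715.9 × 0.67 = 479.653 sabins.
A_after = 1289.670 + 479.653 = 1769.323 sabins.
NR = 10·log₁₀(1769.323/1289.670) = 1.4 dB.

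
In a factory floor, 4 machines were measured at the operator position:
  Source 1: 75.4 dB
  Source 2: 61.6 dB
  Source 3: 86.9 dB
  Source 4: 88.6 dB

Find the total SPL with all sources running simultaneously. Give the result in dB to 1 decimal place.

Σ 10^(Lᵢ/10) = 1.25e+09.
Back to dB: 10·log₁₀ Σ = 91.0 dB.

91.0 dB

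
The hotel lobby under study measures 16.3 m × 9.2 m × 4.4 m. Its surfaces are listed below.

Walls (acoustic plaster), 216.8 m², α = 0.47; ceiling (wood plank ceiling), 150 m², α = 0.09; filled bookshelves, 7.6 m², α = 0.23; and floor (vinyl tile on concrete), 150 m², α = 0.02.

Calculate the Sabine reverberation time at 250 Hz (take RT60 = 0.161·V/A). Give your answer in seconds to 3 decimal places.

0.884 sec

Total absorption A = 216.8×0.47 + 150×0.09 + 7.6×0.23 + 150×0.02
  = 101.896 + 13.500 + 1.748 + 3.000 = 120.144 m² sabins.
V = 16.3·9.2·4.4 = 659.824 m³.
T = 0.161 V/A = 0.161·659.824/120.144 = 0.884 s.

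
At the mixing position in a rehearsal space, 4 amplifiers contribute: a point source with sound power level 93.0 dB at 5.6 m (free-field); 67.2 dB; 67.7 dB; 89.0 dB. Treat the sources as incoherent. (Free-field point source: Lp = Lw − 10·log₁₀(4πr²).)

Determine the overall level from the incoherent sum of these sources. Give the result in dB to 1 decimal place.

Source at 5.6 m: Lp = 93.0 − 10·log₁₀(4π·5.6²) = 93.0 − 10·log₁₀(394.081) = 67.0 dB.
Sum in the linear (power) domain: Σ 10^(Lᵢ/10) = 10^(67.0/10) + 10^(67.2/10) + 10^(67.7/10) + 10^(89.0/10) = 8.105e+08.
Combined level = 10 log₁₀(8.105e+08) = 89.1 dB.

89.1 dB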